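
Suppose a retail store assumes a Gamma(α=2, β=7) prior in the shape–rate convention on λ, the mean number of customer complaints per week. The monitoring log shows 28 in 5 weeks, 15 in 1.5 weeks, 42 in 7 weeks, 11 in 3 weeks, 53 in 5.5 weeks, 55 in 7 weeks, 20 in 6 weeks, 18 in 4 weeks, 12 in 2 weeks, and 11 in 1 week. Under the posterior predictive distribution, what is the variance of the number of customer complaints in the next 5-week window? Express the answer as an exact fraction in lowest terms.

72090/2401

Total count: 28 + 15 + 42 + 11 + 53 + 55 + 20 + 18 + 12 + 11 = 265.
Total exposure: 5 + 1.5 + 7 + 3 + 5.5 + 7 + 6 + 4 + 2 + 1 = 42 weeks.
Posterior: α' = 2 + 265 = 267, β' = 7 + 42 = 49.
The posterior predictive for a window of length T is Negative Binomial with variance T·α'·(β'+T)/β'² = 5·267·54/2401 = 72090/2401.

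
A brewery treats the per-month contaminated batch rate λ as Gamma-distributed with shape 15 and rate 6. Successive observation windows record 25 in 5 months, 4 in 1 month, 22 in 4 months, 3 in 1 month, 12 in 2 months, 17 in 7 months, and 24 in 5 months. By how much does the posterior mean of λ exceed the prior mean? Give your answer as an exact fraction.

89/62

Total count: 25 + 4 + 22 + 3 + 12 + 17 + 24 = 107.
Total exposure: 5 + 1 + 4 + 1 + 2 + 7 + 5 = 25 months.
The Gamma prior is conjugate for the Poisson rate, so λ | data ~ Gamma(15+107, 6+25) = Gamma(122, 31).
Posterior mean = 122/31 = 122/31; prior mean = 15/6 = 5/2. Difference = 122/31 − 5/2 = 89/62.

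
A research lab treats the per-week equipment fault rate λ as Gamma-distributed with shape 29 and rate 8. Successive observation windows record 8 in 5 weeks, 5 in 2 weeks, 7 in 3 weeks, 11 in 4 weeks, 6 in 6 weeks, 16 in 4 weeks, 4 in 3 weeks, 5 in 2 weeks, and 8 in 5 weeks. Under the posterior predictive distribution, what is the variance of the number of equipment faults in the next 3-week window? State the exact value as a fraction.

1485/196

Total count: 8 + 5 + 7 + 11 + 6 + 16 + 4 + 5 + 8 = 70.
Total exposure: 5 + 2 + 3 + 4 + 6 + 4 + 3 + 2 + 5 = 34 weeks.
By Gamma–Poisson conjugacy, the posterior is Gamma(α + Σx, β + Σt) = Gamma(29 + 70, 8 + 34) = Gamma(99, 42).
The posterior predictive for a window of length T is Negative Binomial with variance T·α'·(β'+T)/β'² = 3·99·45/1764 = 1485/196.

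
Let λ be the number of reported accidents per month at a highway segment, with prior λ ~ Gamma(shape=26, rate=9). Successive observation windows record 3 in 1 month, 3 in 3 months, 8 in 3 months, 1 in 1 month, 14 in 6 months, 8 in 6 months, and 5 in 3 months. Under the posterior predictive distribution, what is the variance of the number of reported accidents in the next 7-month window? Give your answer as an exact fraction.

Total count: 3 + 3 + 8 + 1 + 14 + 8 + 5 = 42.
Total exposure: 1 + 3 + 3 + 1 + 6 + 6 + 3 = 23 months.
Posterior: α' = 26 + 42 = 68, β' = 9 + 23 = 32.
The posterior predictive for a window of length T is Negative Binomial with variance T·α'·(β'+T)/β'² = 7·68·39/1024 = 4641/256.

4641/256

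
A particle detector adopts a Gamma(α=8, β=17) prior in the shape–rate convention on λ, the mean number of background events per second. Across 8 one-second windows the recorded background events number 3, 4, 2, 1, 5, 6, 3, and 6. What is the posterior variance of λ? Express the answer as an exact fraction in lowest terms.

38/625

Total count: 3 + 4 + 2 + 1 + 5 + 6 + 3 + 6 = 30.
Total exposure: 8 seconds.
The Gamma prior is conjugate for the Poisson rate, so λ | data ~ Gamma(8+30, 17+8) = Gamma(38, 25).
Posterior variance = α'/β'² = 38/625.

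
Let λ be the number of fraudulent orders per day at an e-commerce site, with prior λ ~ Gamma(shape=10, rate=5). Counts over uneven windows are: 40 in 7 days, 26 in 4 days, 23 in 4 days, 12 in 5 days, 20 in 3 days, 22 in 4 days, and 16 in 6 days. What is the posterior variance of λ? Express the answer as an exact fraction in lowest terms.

169/1444

Total count: 40 + 26 + 23 + 12 + 20 + 22 + 16 = 159.
Total exposure: 7 + 4 + 4 + 5 + 3 + 4 + 6 = 33 days.
Posterior: α' = 10 + 159 = 169, β' = 5 + 33 = 38.
Posterior variance = α'/β'² = 169/1444.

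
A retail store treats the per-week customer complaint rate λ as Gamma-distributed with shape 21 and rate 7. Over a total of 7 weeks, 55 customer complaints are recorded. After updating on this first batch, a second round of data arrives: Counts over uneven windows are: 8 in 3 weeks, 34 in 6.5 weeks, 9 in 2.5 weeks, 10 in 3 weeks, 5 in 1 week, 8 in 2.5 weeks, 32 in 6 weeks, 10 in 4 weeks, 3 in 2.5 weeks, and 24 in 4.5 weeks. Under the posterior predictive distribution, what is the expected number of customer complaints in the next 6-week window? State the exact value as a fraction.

Total count 55 over total exposure 7 weeks.
After the first batch: Gamma(21 + 55, 7 + 7) = Gamma(76, 14).
Total count: 8 + 34 + 9 + 10 + 5 + 8 + 32 + 10 + 3 + 24 = 143.
Total exposure: 3 + 6.5 + 2.5 + 3 + 1 + 2.5 + 6 + 4 + 2.5 + 4.5 = 35.5 weeks.
After the second batch: Gamma(76 + 143, 14 + 35.5) = Gamma(219, 99/2).
Predictive mean over a 6-week window = T·E[λ|data] = 6·219/(99/2) = 292/11.

292/11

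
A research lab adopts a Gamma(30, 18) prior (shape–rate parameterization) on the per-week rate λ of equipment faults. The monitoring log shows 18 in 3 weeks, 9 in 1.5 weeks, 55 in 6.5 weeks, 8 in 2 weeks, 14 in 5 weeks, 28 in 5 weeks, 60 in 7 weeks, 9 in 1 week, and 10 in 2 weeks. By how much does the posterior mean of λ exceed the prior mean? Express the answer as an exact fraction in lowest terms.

Total count: 18 + 9 + 55 + 8 + 14 + 28 + 60 + 9 + 10 = 211.
Total exposure: 3 + 1.5 + 6.5 + 2 + 5 + 5 + 7 + 1 + 2 = 33 weeks.
By Gamma–Poisson conjugacy, the posterior is Gamma(α + Σx, β + Σt) = Gamma(30 + 211, 18 + 33) = Gamma(241, 51).
Posterior mean = 241/51 = 241/51; prior mean = 30/18 = 5/3. Difference = 241/51 − 5/3 = 52/17.

52/17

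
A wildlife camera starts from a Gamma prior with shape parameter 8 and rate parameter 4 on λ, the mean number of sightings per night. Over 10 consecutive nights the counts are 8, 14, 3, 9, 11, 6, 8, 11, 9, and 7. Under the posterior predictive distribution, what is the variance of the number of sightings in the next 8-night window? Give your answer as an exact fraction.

4136/49

Total count: 8 + 14 + 3 + 9 + 11 + 6 + 8 + 11 + 9 + 7 = 86.
Total exposure: 10 nights.
Conjugate update: add total count to the shape and total exposure to the rate, giving Gamma(94, 14).
The posterior predictive for a window of length T is Negative Binomial with variance T·α'·(β'+T)/β'² = 8·94·22/196 = 4136/49.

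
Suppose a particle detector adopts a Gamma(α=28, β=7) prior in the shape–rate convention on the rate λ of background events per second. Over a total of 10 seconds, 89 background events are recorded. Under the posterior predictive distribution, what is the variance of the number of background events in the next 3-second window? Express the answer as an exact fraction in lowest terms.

Total count 89 over total exposure 10 seconds.
Posterior: α' = 28 + 89 = 117, β' = 7 + 10 = 17.
The posterior predictive for a window of length T is Negative Binomial with variance T·α'·(β'+T)/β'² = 3·117·20/289 = 7020/289.

7020/289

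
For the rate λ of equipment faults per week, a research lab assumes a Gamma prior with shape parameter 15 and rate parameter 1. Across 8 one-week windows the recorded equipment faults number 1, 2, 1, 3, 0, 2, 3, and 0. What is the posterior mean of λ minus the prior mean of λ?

-12

Total count: 1 + 2 + 1 + 3 + 0 + 2 + 3 + 0 = 12.
Total exposure: 8 weeks.
Conjugate update: add total count to the shape and total exposure to the rate, giving Gamma(27, 9).
Posterior mean = 27/9 = 3; prior mean = 15/1 = 15. Difference = 3 − 15 = -12.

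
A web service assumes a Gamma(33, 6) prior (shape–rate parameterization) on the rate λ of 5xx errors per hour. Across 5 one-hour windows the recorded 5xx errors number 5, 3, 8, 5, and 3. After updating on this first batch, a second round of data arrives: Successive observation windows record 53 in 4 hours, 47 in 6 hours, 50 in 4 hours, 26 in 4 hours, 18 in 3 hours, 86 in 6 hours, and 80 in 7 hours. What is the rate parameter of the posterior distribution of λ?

45

Total count: 5 + 3 + 8 + 5 + 3 = 24.
Total exposure: 5 hours.
After the first batch: Gamma(33 + 24, 6 + 5) = Gamma(57, 11).
Total count: 53 + 47 + 50 + 26 + 18 + 86 + 80 = 360.
Total exposure: 4 + 6 + 4 + 4 + 3 + 6 + 7 = 34 hours.
After the second batch: Gamma(57 + 360, 11 + 34) = Gamma(417, 45).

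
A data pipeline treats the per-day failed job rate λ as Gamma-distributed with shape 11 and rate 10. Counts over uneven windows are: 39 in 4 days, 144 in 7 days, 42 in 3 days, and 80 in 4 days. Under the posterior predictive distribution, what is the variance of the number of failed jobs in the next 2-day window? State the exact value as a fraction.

1185/49

Total count: 39 + 144 + 42 + 80 = 305.
Total exposure: 4 + 7 + 3 + 4 = 18 days.
Gamma(α, β) with Poisson data over total exposure Σt gives posterior Gamma(α+Σx, β+Σt) = Gamma(316, 28).
The posterior predictive for a window of length T is Negative Binomial with variance T·α'·(β'+T)/β'² = 2·316·30/784 = 1185/49.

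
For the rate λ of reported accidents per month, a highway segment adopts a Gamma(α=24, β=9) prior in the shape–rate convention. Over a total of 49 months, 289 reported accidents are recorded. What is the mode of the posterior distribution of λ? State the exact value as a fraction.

156/29

Total count 289 over total exposure 49 months.
By Gamma–Poisson conjugacy, the posterior is Gamma(α + Σx, β + Σt) = Gamma(24 + 289, 9 + 49) = Gamma(313, 58).
Posterior mode = (α'−1)/β' = 312/58 = 156/29.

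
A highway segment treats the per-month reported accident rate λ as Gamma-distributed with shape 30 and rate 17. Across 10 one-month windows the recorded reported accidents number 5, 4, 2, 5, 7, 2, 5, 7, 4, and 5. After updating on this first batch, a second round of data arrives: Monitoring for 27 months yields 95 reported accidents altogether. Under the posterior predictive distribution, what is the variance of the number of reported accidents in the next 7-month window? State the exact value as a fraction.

Total count: 5 + 4 + 2 + 5 + 7 + 2 + 5 + 7 + 4 + 5 = 46.
Total exposure: 10 months.
After the first batch: Gamma(30 + 46, 17 + 10) = Gamma(76, 27).
Total count 95 over total exposure 27 months.
After the second batch: Gamma(76 + 95, 27 + 27) = Gamma(171, 54).
The posterior predictive for a window of length T is Negative Binomial with variance T·α'·(β'+T)/β'² = 7·171·61/2916 = 8113/324.

8113/324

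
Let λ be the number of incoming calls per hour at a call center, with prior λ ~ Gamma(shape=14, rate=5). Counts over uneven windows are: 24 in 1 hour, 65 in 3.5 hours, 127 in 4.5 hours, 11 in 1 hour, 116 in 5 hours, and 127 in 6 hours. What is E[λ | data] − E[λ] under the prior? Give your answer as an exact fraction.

1028/65

Total count: 24 + 65 + 127 + 11 + 116 + 127 = 470.
Total exposure: 1 + 3.5 + 4.5 + 1 + 5 + 6 = 21 hours.
Conjugate update: add total count to the shape and total exposure to the rate, giving Gamma(484, 26).
Posterior mean = 484/26 = 242/13; prior mean = 14/5 = 14/5. Difference = 242/13 − 14/5 = 1028/65.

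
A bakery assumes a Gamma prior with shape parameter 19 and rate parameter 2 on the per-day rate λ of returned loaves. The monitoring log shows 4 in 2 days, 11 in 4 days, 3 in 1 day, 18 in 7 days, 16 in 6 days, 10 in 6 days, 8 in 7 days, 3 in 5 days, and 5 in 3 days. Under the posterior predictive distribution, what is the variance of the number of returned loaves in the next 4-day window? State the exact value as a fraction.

Total count: 4 + 11 + 3 + 18 + 16 + 10 + 8 + 3 + 5 = 78.
Total exposure: 2 + 4 + 1 + 7 + 6 + 6 + 7 + 5 + 3 = 41 days.
Gamma(α, β) with Poisson data over total exposure Σt gives posterior Gamma(α+Σx, β+Σt) = Gamma(97, 43).
The posterior predictive for a window of length T is Negative Binomial with variance T·α'·(β'+T)/β'² = 4·97·47/1849 = 18236/1849.

18236/1849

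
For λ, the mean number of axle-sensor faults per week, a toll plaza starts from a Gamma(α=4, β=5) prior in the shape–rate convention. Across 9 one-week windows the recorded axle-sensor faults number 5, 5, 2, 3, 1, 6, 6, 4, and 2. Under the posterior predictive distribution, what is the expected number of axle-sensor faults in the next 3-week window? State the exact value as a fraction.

57/7

Total count: 5 + 5 + 2 + 3 + 1 + 6 + 6 + 4 + 2 = 34.
Total exposure: 9 weeks.
Conjugate update: add total count to the shape and total exposure to the rate, giving Gamma(38, 14).
Predictive mean over a 3-week window = T·E[λ|data] = 3·38/14 = 57/7.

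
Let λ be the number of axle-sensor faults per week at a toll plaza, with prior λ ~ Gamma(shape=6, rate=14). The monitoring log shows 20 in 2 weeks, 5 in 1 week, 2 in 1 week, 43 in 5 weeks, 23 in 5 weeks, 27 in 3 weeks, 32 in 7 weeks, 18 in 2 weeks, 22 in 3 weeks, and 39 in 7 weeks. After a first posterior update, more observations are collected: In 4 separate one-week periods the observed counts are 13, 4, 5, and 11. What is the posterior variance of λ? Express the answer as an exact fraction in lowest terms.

5/54

Total count: 20 + 5 + 2 + 43 + 23 + 27 + 32 + 18 + 22 + 39 = 231.
Total exposure: 2 + 1 + 1 + 5 + 5 + 3 + 7 + 2 + 3 + 7 = 36 weeks.
After the first batch: Gamma(6 + 231, 14 + 36) = Gamma(237, 50).
Total count: 13 + 4 + 5 + 11 = 33.
Total exposure: 4 weeks.
After the second batch: Gamma(237 + 33, 50 + 4) = Gamma(270, 54).
Posterior variance = α'/β'² = 270/2916 = 5/54.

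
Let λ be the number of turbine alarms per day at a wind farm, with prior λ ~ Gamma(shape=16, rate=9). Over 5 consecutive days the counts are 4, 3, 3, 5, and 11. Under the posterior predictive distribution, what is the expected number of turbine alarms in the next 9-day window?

27

Total count: 4 + 3 + 3 + 5 + 11 = 26.
Total exposure: 5 days.
By Gamma–Poisson conjugacy, the posterior is Gamma(α + Σx, β + Σt) = Gamma(16 + 26, 9 + 5) = Gamma(42, 14).
Predictive mean over a 9-day window = T·E[λ|data] = 9·42/14 = 27.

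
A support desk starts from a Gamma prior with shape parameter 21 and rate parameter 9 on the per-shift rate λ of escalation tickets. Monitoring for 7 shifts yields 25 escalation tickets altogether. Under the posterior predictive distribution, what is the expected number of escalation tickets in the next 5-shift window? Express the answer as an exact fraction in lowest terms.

115/8

Total count 25 over total exposure 7 shifts.
By Gamma–Poisson conjugacy, the posterior is Gamma(α + Σx, β + Σt) = Gamma(21 + 25, 9 + 7) = Gamma(46, 16).
Predictive mean over a 5-shift window = T·E[λ|data] = 5·46/16 = 115/8.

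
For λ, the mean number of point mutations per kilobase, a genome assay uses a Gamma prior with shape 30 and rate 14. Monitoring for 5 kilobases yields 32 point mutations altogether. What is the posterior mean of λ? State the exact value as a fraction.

62/19

Total count 32 over total exposure 5 kilobases.
Conjugate update: add total count to the shape and total exposure to the rate, giving Gamma(62, 19).
Posterior mean = α'/β' = 62/19.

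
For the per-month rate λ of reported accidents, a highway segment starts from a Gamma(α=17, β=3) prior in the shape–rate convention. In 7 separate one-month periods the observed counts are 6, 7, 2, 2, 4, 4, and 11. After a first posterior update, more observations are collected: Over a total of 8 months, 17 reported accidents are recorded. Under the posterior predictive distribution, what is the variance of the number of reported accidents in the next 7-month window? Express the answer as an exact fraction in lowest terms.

Total count: 6 + 7 + 2 + 2 + 4 + 4 + 11 = 36.
Total exposure: 7 months.
After the first batch: Gamma(17 + 36, 3 + 7) = Gamma(53, 10).
Total count 17 over total exposure 8 months.
After the second batch: Gamma(53 + 17, 10 + 8) = Gamma(70, 18).
The posterior predictive for a window of length T is Negative Binomial with variance T·α'·(β'+T)/β'² = 7·70·25/324 = 6125/162.

6125/162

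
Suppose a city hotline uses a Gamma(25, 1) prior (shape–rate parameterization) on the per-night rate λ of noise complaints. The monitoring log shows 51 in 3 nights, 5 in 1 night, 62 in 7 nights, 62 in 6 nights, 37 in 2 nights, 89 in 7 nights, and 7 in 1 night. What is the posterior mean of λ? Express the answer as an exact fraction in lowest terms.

169/14

Total count: 51 + 5 + 62 + 62 + 37 + 89 + 7 = 313.
Total exposure: 3 + 1 + 7 + 6 + 2 + 7 + 1 = 27 nights.
Gamma(α, β) with Poisson data over total exposure Σt gives posterior Gamma(α+Σx, β+Σt) = Gamma(338, 28).
Posterior mean = α'/β' = 338/28 = 169/14.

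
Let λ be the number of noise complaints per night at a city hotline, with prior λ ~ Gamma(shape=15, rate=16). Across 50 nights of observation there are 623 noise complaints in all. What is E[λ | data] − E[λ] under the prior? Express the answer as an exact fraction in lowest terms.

419/48

Total count 623 over total exposure 50 nights.
Gamma(α, β) with Poisson data over total exposure Σt gives posterior Gamma(α+Σx, β+Σt) = Gamma(638, 66).
Posterior mean = 638/66 = 29/3; prior mean = 15/16 = 15/16. Difference = 29/3 − 15/16 = 419/48.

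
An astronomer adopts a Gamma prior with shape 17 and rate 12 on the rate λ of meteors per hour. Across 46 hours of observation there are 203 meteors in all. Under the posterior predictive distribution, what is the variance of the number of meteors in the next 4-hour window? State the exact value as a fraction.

Total count 203 over total exposure 46 hours.
Gamma(α, β) with Poisson data over total exposure Σt gives posterior Gamma(α+Σx, β+Σt) = Gamma(220, 58).
The posterior predictive for a window of length T is Negative Binomial with variance T·α'·(β'+T)/β'² = 4·220·62/3364 = 13640/841.

13640/841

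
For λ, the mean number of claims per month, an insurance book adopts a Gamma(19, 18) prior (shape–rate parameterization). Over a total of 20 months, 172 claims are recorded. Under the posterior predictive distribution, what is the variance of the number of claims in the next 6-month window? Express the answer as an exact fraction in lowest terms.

12606/361

Total count 172 over total exposure 20 months.
Gamma(α, β) with Poisson data over total exposure Σt gives posterior Gamma(α+Σx, β+Σt) = Gamma(191, 38).
The posterior predictive for a window of length T is Negative Binomial with variance T·α'·(β'+T)/β'² = 6·191·44/1444 = 12606/361.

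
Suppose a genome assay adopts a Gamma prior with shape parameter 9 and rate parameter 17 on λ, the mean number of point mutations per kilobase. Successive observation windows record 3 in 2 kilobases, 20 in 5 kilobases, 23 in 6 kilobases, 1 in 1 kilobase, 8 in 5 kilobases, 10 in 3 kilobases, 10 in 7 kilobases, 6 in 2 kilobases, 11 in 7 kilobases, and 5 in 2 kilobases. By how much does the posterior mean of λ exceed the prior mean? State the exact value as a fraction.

Total count: 3 + 20 + 23 + 1 + 8 + 10 + 10 + 6 + 11 + 5 = 97.
Total exposure: 2 + 5 + 6 + 1 + 5 + 3 + 7 + 2 + 7 + 2 = 40 kilobases.
Posterior: α' = 9 + 97 = 106, β' = 17 + 40 = 57.
Posterior mean = 106/57 = 106/57; prior mean = 9/17 = 9/17. Difference = 106/57 − 9/17 = 1289/969.

1289/969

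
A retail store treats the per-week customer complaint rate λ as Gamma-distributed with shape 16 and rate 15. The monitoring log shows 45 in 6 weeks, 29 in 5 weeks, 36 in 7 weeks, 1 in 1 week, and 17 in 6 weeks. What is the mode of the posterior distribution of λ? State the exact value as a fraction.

143/40

Total count: 45 + 29 + 36 + 1 + 17 = 128.
Total exposure: 6 + 5 + 7 + 1 + 6 = 25 weeks.
Posterior: α' = 16 + 128 = 144, β' = 15 + 25 = 40.
Posterior mode = (α'−1)/β' = 143/40.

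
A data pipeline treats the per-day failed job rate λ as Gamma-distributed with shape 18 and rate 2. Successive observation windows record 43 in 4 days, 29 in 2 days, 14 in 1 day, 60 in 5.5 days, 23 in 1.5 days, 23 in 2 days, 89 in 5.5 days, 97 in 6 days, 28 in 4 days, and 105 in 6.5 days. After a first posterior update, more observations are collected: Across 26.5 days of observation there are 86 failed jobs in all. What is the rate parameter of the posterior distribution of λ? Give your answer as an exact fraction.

133/2

Total count: 43 + 29 + 14 + 60 + 23 + 23 + 89 + 97 + 28 + 105 = 511.
Total exposure: 4 + 2 + 1 + 5.5 + 1.5 + 2 + 5.5 + 6 + 4 + 6.5 = 38 days.
After the first batch: Gamma(18 + 511, 2 + 38) = Gamma(529, 40).
Total count 86 over total exposure 26.5 days.
After the second batch: Gamma(529 + 86, 40 + 26.5) = Gamma(615, 133/2).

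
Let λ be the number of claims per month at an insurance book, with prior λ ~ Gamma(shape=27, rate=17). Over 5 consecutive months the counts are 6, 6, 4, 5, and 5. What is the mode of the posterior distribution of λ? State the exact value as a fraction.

Total count: 6 + 6 + 4 + 5 + 5 = 26.
Total exposure: 5 months.
Conjugate update: add total count to the shape and total exposure to the rate, giving Gamma(53, 22).
Posterior mode = (α'−1)/β' = 52/22 = 26/11.

26/11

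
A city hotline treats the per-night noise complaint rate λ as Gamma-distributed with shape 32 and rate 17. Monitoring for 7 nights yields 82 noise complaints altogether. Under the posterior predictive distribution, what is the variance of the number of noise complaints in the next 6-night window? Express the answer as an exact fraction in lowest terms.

Total count 82 over total exposure 7 nights.
By Gamma–Poisson conjugacy, the posterior is Gamma(α + Σx, β + Σt) = Gamma(32 + 82, 17 + 7) = Gamma(114, 24).
The posterior predictive for a window of length T is Negative Binomial with variance T·α'·(β'+T)/β'² = 6·114·30/576 = 285/8.

285/8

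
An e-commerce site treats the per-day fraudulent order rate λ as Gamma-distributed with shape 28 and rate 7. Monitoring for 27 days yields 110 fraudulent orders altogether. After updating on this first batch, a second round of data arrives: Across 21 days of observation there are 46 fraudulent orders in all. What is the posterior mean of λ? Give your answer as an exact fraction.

Total count 110 over total exposure 27 days.
After the first batch: Gamma(28 + 110, 7 + 27) = Gamma(138, 34).
Total count 46 over total exposure 21 days.
After the second batch: Gamma(138 + 46, 34 + 21) = Gamma(184, 55).
Posterior mean = α'/β' = 184/55.

184/55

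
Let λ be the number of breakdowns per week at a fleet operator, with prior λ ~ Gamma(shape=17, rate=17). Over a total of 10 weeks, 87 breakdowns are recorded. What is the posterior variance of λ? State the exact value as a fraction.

Total count 87 over total exposure 10 weeks.
Gamma(α, β) with Poisson data over total exposure Σt gives posterior Gamma(α+Σx, β+Σt) = Gamma(104, 27).
Posterior variance = α'/β'² = 104/729.

104/729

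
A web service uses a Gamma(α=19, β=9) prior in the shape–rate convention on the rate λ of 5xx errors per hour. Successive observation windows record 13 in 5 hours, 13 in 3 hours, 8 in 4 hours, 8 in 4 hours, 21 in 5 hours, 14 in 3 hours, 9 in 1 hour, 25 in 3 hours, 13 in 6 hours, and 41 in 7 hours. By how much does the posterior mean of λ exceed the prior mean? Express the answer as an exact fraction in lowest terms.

353/225

Total count: 13 + 13 + 8 + 8 + 21 + 14 + 9 + 25 + 13 + 41 = 165.
Total exposure: 5 + 3 + 4 + 4 + 5 + 3 + 1 + 3 + 6 + 7 = 41 hours.
By Gamma–Poisson conjugacy, the posterior is Gamma(α + Σx, β + Σt) = Gamma(19 + 165, 9 + 41) = Gamma(184, 50).
Posterior mean = 184/50 = 92/25; prior mean = 19/9 = 19/9. Difference = 92/25 − 19/9 = 353/225.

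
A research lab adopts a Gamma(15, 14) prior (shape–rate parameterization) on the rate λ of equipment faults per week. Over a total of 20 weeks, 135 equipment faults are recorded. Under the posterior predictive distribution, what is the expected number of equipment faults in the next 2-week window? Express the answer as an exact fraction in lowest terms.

Total count 135 over total exposure 20 weeks.
Posterior: α' = 15 + 135 = 150, β' = 14 + 20 = 34.
Predictive mean over a 2-week window = T·E[λ|data] = 2·150/34 = 150/17.

150/17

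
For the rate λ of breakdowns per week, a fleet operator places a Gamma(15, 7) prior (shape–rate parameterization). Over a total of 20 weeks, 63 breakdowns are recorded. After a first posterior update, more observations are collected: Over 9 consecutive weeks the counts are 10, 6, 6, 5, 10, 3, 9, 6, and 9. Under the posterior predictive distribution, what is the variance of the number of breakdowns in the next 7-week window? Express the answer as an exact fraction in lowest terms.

21371/648

Total count 63 over total exposure 20 weeks.
After the first batch: Gamma(15 + 63, 7 + 20) = Gamma(78, 27).
Total count: 10 + 6 + 6 + 5 + 10 + 3 + 9 + 6 + 9 = 64.
Total exposure: 9 weeks.
After the second batch: Gamma(78 + 64, 27 + 9) = Gamma(142, 36).
The posterior predictive for a window of length T is Negative Binomial with variance T·α'·(β'+T)/β'² = 7·142·43/1296 = 21371/648.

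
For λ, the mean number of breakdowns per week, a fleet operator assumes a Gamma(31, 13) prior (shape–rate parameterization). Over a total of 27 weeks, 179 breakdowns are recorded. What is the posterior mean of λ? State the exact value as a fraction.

21/4

Total count 179 over total exposure 27 weeks.
Conjugate update: add total count to the shape and total exposure to the rate, giving Gamma(210, 40).
Posterior mean = α'/β' = 210/40 = 21/4.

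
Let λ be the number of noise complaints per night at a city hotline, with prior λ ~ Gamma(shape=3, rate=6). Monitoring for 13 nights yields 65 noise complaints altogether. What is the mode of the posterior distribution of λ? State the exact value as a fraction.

67/19

Total count 65 over total exposure 13 nights.
Conjugate update: add total count to the shape and total exposure to the rate, giving Gamma(68, 19).
Posterior mode = (α'−1)/β' = 67/19.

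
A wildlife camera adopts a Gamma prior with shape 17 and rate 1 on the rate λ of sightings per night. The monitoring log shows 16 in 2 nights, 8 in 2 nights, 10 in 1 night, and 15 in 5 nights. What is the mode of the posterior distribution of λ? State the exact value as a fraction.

Total count: 16 + 8 + 10 + 15 = 49.
Total exposure: 2 + 2 + 1 + 5 = 10 nights.
By Gamma–Poisson conjugacy, the posterior is Gamma(α + Σx, β + Σt) = Gamma(17 + 49, 1 + 10) = Gamma(66, 11).
Posterior mode = (α'−1)/β' = 65/11.

65/11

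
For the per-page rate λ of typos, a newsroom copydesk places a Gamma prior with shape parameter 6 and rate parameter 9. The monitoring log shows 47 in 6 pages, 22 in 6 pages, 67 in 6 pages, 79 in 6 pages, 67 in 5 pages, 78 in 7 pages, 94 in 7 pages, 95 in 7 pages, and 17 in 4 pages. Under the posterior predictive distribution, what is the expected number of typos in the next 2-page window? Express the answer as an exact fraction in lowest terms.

Total count: 47 + 22 + 67 + 79 + 67 + 78 + 94 + 95 + 17 = 566.
Total exposure: 6 + 6 + 6 + 6 + 5 + 7 + 7 + 7 + 4 = 54 pages.
Gamma(α, β) with Poisson data over total exposure Σt gives posterior Gamma(α+Σx, β+Σt) = Gamma(572, 63).
Predictive mean over a 2-page window = T·E[λ|data] = 2·572/63 = 1144/63.

1144/63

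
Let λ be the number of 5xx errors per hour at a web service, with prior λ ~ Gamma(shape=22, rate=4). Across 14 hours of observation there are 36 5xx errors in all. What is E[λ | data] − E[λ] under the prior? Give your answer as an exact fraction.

-41/18

Total count 36 over total exposure 14 hours.
Gamma(α, β) with Poisson data over total exposure Σt gives posterior Gamma(α+Σx, β+Σt) = Gamma(58, 18).
Posterior mean = 58/18 = 29/9; prior mean = 22/4 = 11/2. Difference = 29/9 − 11/2 = -41/18.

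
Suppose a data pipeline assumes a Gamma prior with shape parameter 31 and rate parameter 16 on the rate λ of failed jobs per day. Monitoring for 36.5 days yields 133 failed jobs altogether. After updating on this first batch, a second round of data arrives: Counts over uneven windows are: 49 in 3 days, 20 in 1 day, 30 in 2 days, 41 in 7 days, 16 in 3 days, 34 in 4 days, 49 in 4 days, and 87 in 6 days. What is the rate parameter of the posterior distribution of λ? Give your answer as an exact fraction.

165/2

Total count 133 over total exposure 36.5 days.
After the first batch: Gamma(31 + 133, 16 + 36.5) = Gamma(164, 105/2).
Total count: 49 + 20 + 30 + 41 + 16 + 34 + 49 + 87 = 326.
Total exposure: 3 + 1 + 2 + 7 + 3 + 4 + 4 + 6 = 30 days.
After the second batch: Gamma(164 + 326, 105/2 + 30) = Gamma(490, 165/2).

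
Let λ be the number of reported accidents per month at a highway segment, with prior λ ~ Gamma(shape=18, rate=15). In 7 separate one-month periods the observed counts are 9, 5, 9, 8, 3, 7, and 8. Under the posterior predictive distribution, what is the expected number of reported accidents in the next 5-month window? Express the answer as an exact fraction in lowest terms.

335/22

Total count: 9 + 5 + 9 + 8 + 3 + 7 + 8 = 49.
Total exposure: 7 months.
Conjugate update: add total count to the shape and total exposure to the rate, giving Gamma(67, 22).
Predictive mean over a 5-month window = T·E[λ|data] = 5·67/22 = 335/22.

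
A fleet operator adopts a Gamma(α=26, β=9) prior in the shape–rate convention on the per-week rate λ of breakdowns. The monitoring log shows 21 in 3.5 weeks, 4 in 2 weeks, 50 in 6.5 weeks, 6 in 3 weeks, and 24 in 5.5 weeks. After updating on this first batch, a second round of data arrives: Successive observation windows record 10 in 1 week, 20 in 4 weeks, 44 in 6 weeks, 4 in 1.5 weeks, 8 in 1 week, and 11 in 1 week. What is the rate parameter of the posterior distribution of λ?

44

Total count: 21 + 4 + 50 + 6 + 24 = 105.
Total exposure: 3.5 + 2 + 6.5 + 3 + 5.5 = 20.5 weeks.
After the first batch: Gamma(26 + 105, 9 + 20.5) = Gamma(131, 59/2).
Total count: 10 + 20 + 44 + 4 + 8 + 11 = 97.
Total exposure: 1 + 4 + 6 + 1.5 + 1 + 1 = 14.5 weeks.
After the second batch: Gamma(131 + 97, 59/2 + 14.5) = Gamma(228, 44).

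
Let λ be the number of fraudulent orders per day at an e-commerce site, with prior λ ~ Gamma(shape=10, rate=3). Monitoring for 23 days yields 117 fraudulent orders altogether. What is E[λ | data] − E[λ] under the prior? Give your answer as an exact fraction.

Total count 117 over total exposure 23 days.
Conjugate update: add total count to the shape and total exposure to the rate, giving Gamma(127, 26).
Posterior mean = 127/26 = 127/26; prior mean = 10/3 = 10/3. Difference = 127/26 − 10/3 = 121/78.

121/78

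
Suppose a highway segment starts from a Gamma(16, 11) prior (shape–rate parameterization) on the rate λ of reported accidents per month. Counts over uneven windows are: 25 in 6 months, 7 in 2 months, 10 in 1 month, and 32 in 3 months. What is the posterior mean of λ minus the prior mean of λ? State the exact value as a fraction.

Total count: 25 + 7 + 10 + 32 = 74.
Total exposure: 6 + 2 + 1 + 3 = 12 months.
Posterior: α' = 16 + 74 = 90, β' = 11 + 12 = 23.
Posterior mean = 90/23 = 90/23; prior mean = 16/11 = 16/11. Difference = 90/23 − 16/11 = 622/253.

622/253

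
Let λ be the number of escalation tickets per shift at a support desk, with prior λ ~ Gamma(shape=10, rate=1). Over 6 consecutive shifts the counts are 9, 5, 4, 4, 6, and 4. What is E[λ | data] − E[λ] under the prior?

-4

Total count: 9 + 5 + 4 + 4 + 6 + 4 = 32.
Total exposure: 6 shifts.
Posterior: α' = 10 + 32 = 42, β' = 1 + 6 = 7.
Posterior mean = 42/7 = 6; prior mean = 10/1 = 10. Difference = 6 − 10 = -4.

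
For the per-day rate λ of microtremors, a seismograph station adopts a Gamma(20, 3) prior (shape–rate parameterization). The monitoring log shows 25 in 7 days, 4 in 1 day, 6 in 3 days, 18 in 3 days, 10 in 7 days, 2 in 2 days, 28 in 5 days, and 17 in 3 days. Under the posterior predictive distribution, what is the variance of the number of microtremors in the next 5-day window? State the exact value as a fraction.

Total count: 25 + 4 + 6 + 18 + 10 + 2 + 28 + 17 = 110.
Total exposure: 7 + 1 + 3 + 3 + 7 + 2 + 5 + 3 = 31 days.
By Gamma–Poisson conjugacy, the posterior is Gamma(α + Σx, β + Σt) = Gamma(20 + 110, 3 + 31) = Gamma(130, 34).
The posterior predictive for a window of length T is Negative Binomial with variance T·α'·(β'+T)/β'² = 5·130·39/1156 = 12675/578.

12675/578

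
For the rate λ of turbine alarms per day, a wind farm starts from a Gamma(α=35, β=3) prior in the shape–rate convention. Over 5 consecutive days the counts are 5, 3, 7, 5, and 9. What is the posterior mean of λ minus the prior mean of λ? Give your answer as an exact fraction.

-11/3

Total count: 5 + 3 + 7 + 5 + 9 = 29.
Total exposure: 5 days.
Gamma(α, β) with Poisson data over total exposure Σt gives posterior Gamma(α+Σx, β+Σt) = Gamma(64, 8).
Posterior mean = 64/8 = 8; prior mean = 35/3 = 35/3. Difference = 8 − 35/3 = -11/3.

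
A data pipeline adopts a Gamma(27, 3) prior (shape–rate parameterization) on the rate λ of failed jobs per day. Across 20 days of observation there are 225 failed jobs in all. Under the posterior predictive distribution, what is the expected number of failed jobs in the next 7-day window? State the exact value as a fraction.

Total count 225 over total exposure 20 days.
By Gamma–Poisson conjugacy, the posterior is Gamma(α + Σx, β + Σt) = Gamma(27 + 225, 3 + 20) = Gamma(252, 23).
Predictive mean over a 7-day window = T·E[λ|data] = 7·252/23 = 1764/23.

1764/23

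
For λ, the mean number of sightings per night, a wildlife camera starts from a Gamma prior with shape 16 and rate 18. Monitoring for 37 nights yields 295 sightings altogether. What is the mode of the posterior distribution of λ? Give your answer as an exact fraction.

Total count 295 over total exposure 37 nights.
By Gamma–Poisson conjugacy, the posterior is Gamma(α + Σx, β + Σt) = Gamma(16 + 295, 18 + 37) = Gamma(311, 55).
Posterior mode = (α'−1)/β' = 310/55 = 62/11.

62/11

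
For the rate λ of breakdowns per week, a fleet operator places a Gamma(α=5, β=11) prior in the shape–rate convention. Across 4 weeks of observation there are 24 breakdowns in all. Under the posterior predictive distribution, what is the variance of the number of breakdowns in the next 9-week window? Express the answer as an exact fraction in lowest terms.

Total count 24 over total exposure 4 weeks.
Conjugate update: add total count to the shape and total exposure to the rate, giving Gamma(29, 15).
The posterior predictive for a window of length T is Negative Binomial with variance T·α'·(β'+T)/β'² = 9·29·24/225 = 696/25.

696/25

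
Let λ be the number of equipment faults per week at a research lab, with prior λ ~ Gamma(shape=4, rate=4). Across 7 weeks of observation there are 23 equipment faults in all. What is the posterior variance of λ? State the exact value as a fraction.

27/121

Total count 23 over total exposure 7 weeks.
The Gamma prior is conjugate for the Poisson rate, so λ | data ~ Gamma(4+23, 4+7) = Gamma(27, 11).
Posterior variance = α'/β'² = 27/121.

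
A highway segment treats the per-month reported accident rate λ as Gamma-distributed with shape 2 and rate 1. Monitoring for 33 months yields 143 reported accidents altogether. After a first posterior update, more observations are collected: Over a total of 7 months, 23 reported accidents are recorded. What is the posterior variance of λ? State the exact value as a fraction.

168/1681

Total count 143 over total exposure 33 months.
After the first batch: Gamma(2 + 143, 1 + 33) = Gamma(145, 34).
Total count 23 over total exposure 7 months.
After the second batch: Gamma(145 + 23, 34 + 7) = Gamma(168, 41).
Posterior variance = α'/β'² = 168/1681.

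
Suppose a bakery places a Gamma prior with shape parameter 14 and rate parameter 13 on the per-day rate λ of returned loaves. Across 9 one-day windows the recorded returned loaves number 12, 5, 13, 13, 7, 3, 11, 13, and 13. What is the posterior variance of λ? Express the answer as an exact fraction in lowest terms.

26/121

Total count: 12 + 5 + 13 + 13 + 7 + 3 + 11 + 13 + 13 = 90.
Total exposure: 9 days.
By Gamma–Poisson conjugacy, the posterior is Gamma(α + Σx, β + Σt) = Gamma(14 + 90, 13 + 9) = Gamma(104, 22).
Posterior variance = α'/β'² = 104/484 = 26/121.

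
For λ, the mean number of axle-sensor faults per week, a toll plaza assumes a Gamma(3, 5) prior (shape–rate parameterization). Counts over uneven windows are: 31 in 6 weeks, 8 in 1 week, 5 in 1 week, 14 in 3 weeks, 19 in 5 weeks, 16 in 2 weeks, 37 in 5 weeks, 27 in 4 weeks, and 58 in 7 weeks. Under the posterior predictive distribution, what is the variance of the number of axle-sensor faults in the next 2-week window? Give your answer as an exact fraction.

Total count: 31 + 8 + 5 + 14 + 19 + 16 + 37 + 27 + 58 = 215.
Total exposure: 6 + 1 + 1 + 3 + 5 + 2 + 5 + 4 + 7 = 34 weeks.
Conjugate update: add total count to the shape and total exposure to the rate, giving Gamma(218, 39).
The posterior predictive for a window of length T is Negative Binomial with variance T·α'·(β'+T)/β'² = 2·218·41/1521 = 17876/1521.

17876/1521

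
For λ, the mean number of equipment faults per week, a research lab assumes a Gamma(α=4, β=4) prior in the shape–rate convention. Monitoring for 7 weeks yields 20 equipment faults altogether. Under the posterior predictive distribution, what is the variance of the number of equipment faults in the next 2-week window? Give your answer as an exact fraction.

Total count 20 over total exposure 7 weeks.
Gamma(α, β) with Poisson data over total exposure Σt gives posterior Gamma(α+Σx, β+Σt) = Gamma(24, 11).
The posterior predictive for a window of length T is Negative Binomial with variance T·α'·(β'+T)/β'² = 2·24·13/121 = 624/121.

624/121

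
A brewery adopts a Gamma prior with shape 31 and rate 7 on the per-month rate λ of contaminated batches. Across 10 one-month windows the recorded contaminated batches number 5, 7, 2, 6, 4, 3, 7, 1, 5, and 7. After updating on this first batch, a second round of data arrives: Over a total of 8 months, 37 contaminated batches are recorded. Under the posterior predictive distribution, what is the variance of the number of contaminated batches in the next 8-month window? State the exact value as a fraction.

6072/125

Total count: 5 + 7 + 2 + 6 + 4 + 3 + 7 + 1 + 5 + 7 = 47.
Total exposure: 10 months.
After the first batch: Gamma(31 + 47, 7 + 10) = Gamma(78, 17).
Total count 37 over total exposure 8 months.
After the second batch: Gamma(78 + 37, 17 + 8) = Gamma(115, 25).
The posterior predictive for a window of length T is Negative Binomial with variance T·α'·(β'+T)/β'² = 8·115·33/625 = 6072/125.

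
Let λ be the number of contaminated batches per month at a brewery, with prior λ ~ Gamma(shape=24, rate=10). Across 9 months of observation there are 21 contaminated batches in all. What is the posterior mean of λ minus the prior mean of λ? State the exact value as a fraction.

Total count 21 over total exposure 9 months.
The Gamma prior is conjugate for the Poisson rate, so λ | data ~ Gamma(24+21, 10+9) = Gamma(45, 19).
Posterior mean = 45/19 = 45/19; prior mean = 24/10 = 12/5. Difference = 45/19 − 12/5 = -3/95.

-3/95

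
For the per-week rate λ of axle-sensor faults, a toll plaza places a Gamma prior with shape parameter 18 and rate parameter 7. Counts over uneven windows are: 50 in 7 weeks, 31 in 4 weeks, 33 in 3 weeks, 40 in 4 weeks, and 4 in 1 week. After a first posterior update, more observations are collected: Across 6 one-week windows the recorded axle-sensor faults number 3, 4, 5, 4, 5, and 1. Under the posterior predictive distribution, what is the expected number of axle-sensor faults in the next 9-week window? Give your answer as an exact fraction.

Total count: 50 + 31 + 33 + 40 + 4 = 158.
Total exposure: 7 + 4 + 3 + 4 + 1 = 19 weeks.
After the first batch: Gamma(18 + 158, 7 + 19) = Gamma(176, 26).
Total count: 3 + 4 + 5 + 4 + 5 + 1 = 22.
Total exposure: 6 weeks.
After the second batch: Gamma(176 + 22, 26 + 6) = Gamma(198, 32).
Predictive mean over a 9-week window = T·E[λ|data] = 9·198/32 = 891/16.

891/16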